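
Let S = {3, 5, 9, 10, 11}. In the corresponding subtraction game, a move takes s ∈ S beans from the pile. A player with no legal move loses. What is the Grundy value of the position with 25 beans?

n :  0  1  2  3  4  5  6  7  8  9 10 11 12 13 14 15 16 17 18 19 20 21 22 23 24 25
G :  0  0  0  1  1  1  2  2  0  3  3  1  4  2  0  0  0  1  1  1  2  2  0  3  3  1

1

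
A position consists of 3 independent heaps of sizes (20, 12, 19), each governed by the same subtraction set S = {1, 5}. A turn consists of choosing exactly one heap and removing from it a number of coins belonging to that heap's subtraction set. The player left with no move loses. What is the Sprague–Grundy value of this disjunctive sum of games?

1

All heaps use S = {1, 5}:
G(0) = 0
G(1) = mex{0} = 1
G(2) = mex{1} = 0
G(3) = mex{0} = 1
G(4) = mex{1} = 0
G(5) = mex{0,0} = 1
G(6) = mex{1,1} = 0
G(7) = mex{0,0} = 1
G(8) = mex{1,1} = 0
G(9) = mex{0,0} = 1
G(10) = mex{1,1} = 0
G(11) = mex{0,0} = 1
G(12) = mex{1,1} = 0
G(13) = mex{0,0} = 1
G(14) = mex{1,1} = 0
G(15) = mex{0,0} = 1
G(16) = mex{1,1} = 0
G(17) = mex{0,0} = 1
G(18) = mex{1,1} = 0
G(19) = mex{0,0} = 1
G(20) = mex{1,1} = 0
Heap A: G(20) = 0.
Heap B: G(12) = 0.
Heap C: G(19) = 1.
Combined Grundy value = 0 ⊕ 0 ⊕ 1 = 1.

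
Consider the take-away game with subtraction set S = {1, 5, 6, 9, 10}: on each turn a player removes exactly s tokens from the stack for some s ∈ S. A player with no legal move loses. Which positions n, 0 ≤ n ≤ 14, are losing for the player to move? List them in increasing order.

n :  0  1  2  3  4  5  6  7  8  9 10 11 12 13 14
G :  0  1  0  1  0  1  2  3  2  3  2  3  4  5  4
P-positions are exactly the n with G(n) = 0.

0, 2, 4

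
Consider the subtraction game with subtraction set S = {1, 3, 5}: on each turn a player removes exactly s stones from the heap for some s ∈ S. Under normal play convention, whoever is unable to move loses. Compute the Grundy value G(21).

G(0) = 0
G(1) = mex{0} = 1
G(2) = mex{1} = 0
G(3) = mex{0,0} = 1
G(4) = mex{1,1} = 0
G(5) = mex{0,0,0} = 1
G(6) = mex{1,1,1} = 0
G(7) = mex{0,0,0} = 1
G(8) = mex{1,1,1} = 0
G(9) = mex{0,0,0} = 1
G(10) = mex{1,1,1} = 0
G(11) = mex{0,0,0} = 1
G(12) = mex{1,1,1} = 0
G(13) = mex{0,0,0} = 1
G(14) = mex{1,1,1} = 0
G(15) = mex{0,0,0} = 1
G(16) = mex{1,1,1} = 0
G(17) = mex{0,0,0} = 1
G(18) = mex{1,1,1} = 0
G(19) = mex{0,0,0} = 1
G(20) = mex{1,1,1} = 0
G(21) = mex{0,0,0} = 1

1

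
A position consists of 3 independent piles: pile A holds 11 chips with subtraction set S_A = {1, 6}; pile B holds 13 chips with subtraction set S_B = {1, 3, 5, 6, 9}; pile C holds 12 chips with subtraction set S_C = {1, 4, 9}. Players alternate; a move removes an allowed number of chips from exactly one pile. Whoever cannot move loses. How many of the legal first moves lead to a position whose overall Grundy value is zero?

7

Pile A, S = {1, 6}:
n :  0  1  2  3  4  5  6  7  8  9 10 11
G :  0  1  0  1  0  1  2  0  1  0  1  0
G_A(11) = 0.
Pile B, S = {1, 3, 5, 6, 9}:
G(0) = 0
G(1) = mex{0} = 1
G(2) = mex{1} = 0
G(3) = mex{0,0} = 1
G(4) = mex{1,1} = 0
G(5) = mex{0,0,0} = 1
G(6) = mex{1,1,1,0} = 2
G(7) = mex{2,0,0,1} = 3
G(8) = mex{3,1,1,0} = 2
G(9) = mex{2,2,0,1,0} = 3
G(10) = mex{3,3,1,0,1} = 2
G(11) = mex{2,2,2,1,0} = 3
G(12) = mex{3,3,3,2,1} = 0
G(13) = mex{0,2,2,3,0} = 1
G_B(13) = 1.
Pile C, S = {1, 4, 9}:
G(0) = 0
G(1) = mex{0} = 1
G(2) = mex{1} = 0
G(3) = mex{0} = 1
G(4) = mex{1,0} = 2
G(5) = mex{2,1} = 0
G(6) = mex{0,0} = 1
G(7) = mex{1,1} = 0
G(8) = mex{0,2} = 1
G(9) = mex{1,0,0} = 2
G(10) = mex{2,1,1} = 0
G(11) = mex{0,0,0} = 1
G(12) = mex{1,1,1} = 0
G_C(12) = 0.
Combined Grundy value = 0 ⊕ 1 ⊕ 0 = 1.
A winning move leaves total XOR = 0, i.e. changes one component's Grundy value g to g ⊕ X where X is the current total.
Pile A: need g' = 0⊕1 = 1. Options: 11−1→G=1, 11−6→G=1. Hits: 2.
Pile B: need g' = 1⊕1 = 0. Options: 13−1→G=0, 13−3→G=2, 13−5→G=2, 13−6→G=3, 13−9→G=0. Hits: 2.
Pile C: need g' = 0⊕1 = 1. Options: 12−1→G=1, 12−4→G=1, 12−9→G=1. Hits: 3.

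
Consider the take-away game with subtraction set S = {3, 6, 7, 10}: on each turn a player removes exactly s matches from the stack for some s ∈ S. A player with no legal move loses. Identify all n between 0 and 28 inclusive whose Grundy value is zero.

0, 1, 2, 13, 14, 15, 26, 27, 28

n :  0  1  2  3  4  5  6  7  8  9 10 11 12 13 14 15 16 17 18 19 20 21 22 23 24 25 26 27 28
G :  0  0  0  1  1  1  2  2  2  3  3  3  4  0  0  0  1  1  1  2  2  2  3  3  3  4  0  0  0
P-positions are exactly the n with G(n) = 0.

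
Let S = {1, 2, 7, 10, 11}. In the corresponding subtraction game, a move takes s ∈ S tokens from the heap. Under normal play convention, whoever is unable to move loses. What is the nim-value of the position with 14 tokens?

n :  0  1  2  3  4  5  6  7  8  9 10 11 12 13 14
G :  0  1  2  0  1  2  0  1  2  0  1  2  0  1  2

2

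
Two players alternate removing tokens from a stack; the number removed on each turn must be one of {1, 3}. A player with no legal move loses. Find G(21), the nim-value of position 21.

1

G(0) = 0
G(1) = mex{0} = 1
G(2) = mex{1} = 0
G(3) = mex{0,0} = 1
G(4) = mex{1,1} = 0
G(5) = mex{0,0} = 1
G(6) = mex{1,1} = 0
G(7) = mex{0,0} = 1
G(8) = mex{1,1} = 0
G(9) = mex{0,0} = 1
G(10) = mex{1,1} = 0
G(11) = mex{0,0} = 1
G(12) = mex{1,1} = 0
G(13) = mex{0,0} = 1
G(14) = mex{1,1} = 0
G(15) = mex{0,0} = 1
G(16) = mex{1,1} = 0
G(17) = mex{0,0} = 1
G(18) = mex{1,1} = 0
G(19) = mex{0,0} = 1
G(20) = mex{1,1} = 0
G(21) = mex{0,0} = 1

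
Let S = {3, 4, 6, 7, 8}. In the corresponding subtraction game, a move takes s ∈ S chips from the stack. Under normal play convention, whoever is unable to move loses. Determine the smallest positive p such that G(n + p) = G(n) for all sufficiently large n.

11

n :  0  1  2  3  4  5  6  7  8  9 10 11 12 13 14 15 16 17 18 19 20 21 22 23
G :  0  0  0  1  1  1  2  2  2  3  3  0  0  0  1  1  1  2  2  2  3  3  0  0
G(n+11) = G(n) holds for n = 0,…,7 (a full window of length max(S) = 8), so the sequence is purely periodic with period 11.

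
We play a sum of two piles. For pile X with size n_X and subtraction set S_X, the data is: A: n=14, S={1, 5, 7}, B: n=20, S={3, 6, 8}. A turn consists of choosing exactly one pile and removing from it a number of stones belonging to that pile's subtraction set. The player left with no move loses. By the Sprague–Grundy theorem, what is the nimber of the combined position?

3

Pile A, S = {1, 5, 7}:
G(0) = 0
G(1) = mex{0} = 1
G(2) = mex{1} = 0
G(3) = mex{0} = 1
G(4) = mex{1} = 0
G(5) = mex{0,0} = 1
G(6) = mex{1,1} = 0
G(7) = mex{0,0,0} = 1
G(8) = mex{1,1,1} = 0
G(9) = mex{0,0,0} = 1
G(10) = mex{1,1,1} = 0
G(11) = mex{0,0,0} = 1
G(12) = mex{1,1,1} = 0
G(13) = mex{0,0,0} = 1
G(14) = mex{1,1,1} = 0
G_A(14) = 0.
Pile B, S = {3, 6, 8}:
G(0) = 0
G(1) = mex{} = 0
G(2) = mex{} = 0
G(3) = mex{0} = 1
G(4) = mex{0} = 1
G(5) = mex{0} = 1
G(6) = mex{1,0} = 2
G(7) = mex{1,0} = 2
G(8) = mex{1,0,0} = 2
G(9) = mex{2,1,0} = 3
G(10) = mex{2,1,0} = 3
G(11) = mex{2,1,1} = 0
G(12) = mex{3,2,1} = 0
G(13) = mex{3,2,1} = 0
G(14) = mex{0,2,2} = 1
G(15) = mex{0,3,2} = 1
G(16) = mex{0,3,2} = 1
G(17) = mex{1,0,3} = 2
G(18) = mex{1,0,3} = 2
G(19) = mex{1,0,0} = 2
G(20) = mex{2,1,0} = 3
G_B(20) = 3.
Combined Grundy value = 0 ⊕ 3 = 3.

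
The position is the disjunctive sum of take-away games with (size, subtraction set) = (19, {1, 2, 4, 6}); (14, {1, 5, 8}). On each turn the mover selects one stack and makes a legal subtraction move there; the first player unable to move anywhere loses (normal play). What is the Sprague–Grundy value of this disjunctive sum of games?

1

Stack A, S = {1, 2, 4, 6}:
G(0) = 0
G(1) = mex{0} = 1
G(2) = mex{1,0} = 2
G(3) = mex{2,1} = 0
G(4) = mex{0,2,0} = 1
G(5) = mex{1,0,1} = 2
G(6) = mex{2,1,2,0} = 3
G(7) = mex{3,2,0,1} = 4
G(8) = mex{4,3,1,2} = 0
G(9) = mex{0,4,2,0} = 1
G(10) = mex{1,0,3,1} = 2
G(11) = mex{2,1,4,2} = 0
G(12) = mex{0,2,0,3} = 1
G(13) = mex{1,0,1,4} = 2
G(14) = mex{2,1,2,0} = 3
G(15) = mex{3,2,0,1} = 4
G(16) = mex{4,3,1,2} = 0
G(17) = mex{0,4,2,0} = 1
G(18) = mex{1,0,3,1} = 2
G(19) = mex{2,1,4,2} = 0
G_A(19) = 0.
Stack B, S = {1, 5, 8}:
G(0) = 0
G(1) = mex{0} = 1
G(2) = mex{1} = 0
G(3) = mex{0} = 1
G(4) = mex{1} = 0
G(5) = mex{0,0} = 1
G(6) = mex{1,1} = 0
G(7) = mex{0,0} = 1
G(8) = mex{1,1,0} = 2
G(9) = mex{2,0,1} = 3
G(10) = mex{3,1,0} = 2
G(11) = mex{2,0,1} = 3
G(12) = mex{3,1,0} = 2
G(13) = mex{2,2,1} = 0
G(14) = mex{0,3,0} = 1
G_B(14) = 1.
Combined Grundy value = 0 ⊕ 1 = 1.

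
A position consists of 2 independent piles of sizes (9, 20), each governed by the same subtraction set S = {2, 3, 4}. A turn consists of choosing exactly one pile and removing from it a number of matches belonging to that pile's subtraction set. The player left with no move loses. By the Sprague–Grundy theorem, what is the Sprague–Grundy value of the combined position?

0

All piles use S = {2, 3, 4}:
n :  0  1  2  3  4  5  6  7  8  9 10 11 12 13 14 15 16 17 18 19 20
G :  0  0  1  1  2  2  0  0  1  1  2  2  0  0  1  1  2  2  0  0  1
Pile A: G(9) = 1.
Pile B: G(20) = 1.
Combined Grundy value = 1 ⊕ 1 = 0.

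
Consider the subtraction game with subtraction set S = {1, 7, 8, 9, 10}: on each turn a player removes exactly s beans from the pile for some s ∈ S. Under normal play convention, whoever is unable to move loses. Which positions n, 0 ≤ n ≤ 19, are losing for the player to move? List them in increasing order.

0, 2, 4, 6, 17, 19

n :  0  1  2  3  4  5  6  7  8  9 10 11 12 13 14 15 16 17 18 19
G :  0  1  0  1  0  1  0  1  2  3  2  3  2  3  2  3  4  0  1  0
P-positions are exactly the n with G(n) = 0.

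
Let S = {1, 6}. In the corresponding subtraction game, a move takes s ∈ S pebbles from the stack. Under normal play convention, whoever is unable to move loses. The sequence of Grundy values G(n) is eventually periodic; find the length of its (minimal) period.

n :  0  1  2  3  4  5  6  7  8  9 10 11 12 13 14 15
G :  0  1  0  1  0  1  2  0  1  0  1  0  1  2  0  1
G(n+7) = G(n) holds for n = 0,…,5 (a full window of length max(S) = 6), so the sequence is purely periodic with period 7.

7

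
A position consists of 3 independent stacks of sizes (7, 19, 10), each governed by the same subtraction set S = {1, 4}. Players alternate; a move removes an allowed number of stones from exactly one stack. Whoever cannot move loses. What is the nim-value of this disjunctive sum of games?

All stacks use S = {1, 4}:
n :  0  1  2  3  4  5  6  7  8  9 10 11 12 13 14 15 16 17 18 19
G :  0  1  0  1  2  0  1  0  1  2  0  1  0  1  2  0  1  0  1  2
Stack A: G(7) = 0.
Stack B: G(19) = 2.
Stack C: G(10) = 0.
Combined Grundy value = 0 ⊕ 2 ⊕ 0 = 2.

2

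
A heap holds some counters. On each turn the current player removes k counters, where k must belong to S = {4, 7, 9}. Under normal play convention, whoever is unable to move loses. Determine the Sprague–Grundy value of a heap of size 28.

n :  0  1  2  3  4  5  6  7  8  9 10 11 12 13 14 15 16 17 18 19 20 21 22 23 24 25 26 27 28
G :  0  0  0  0  1  1  1  1  2  2  2  2  3  0  0  0  0  1  1  1  1  2  2  2  2  3  0  0  0

0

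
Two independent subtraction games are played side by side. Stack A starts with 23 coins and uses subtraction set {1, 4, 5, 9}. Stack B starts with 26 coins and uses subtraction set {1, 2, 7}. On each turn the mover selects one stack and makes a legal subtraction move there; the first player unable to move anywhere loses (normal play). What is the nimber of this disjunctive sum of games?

Stack A, S = {1, 4, 5, 9}:
n :  0  1  2  3  4  5  6  7  8  9 10 11 12 13 14 15 16 17 18 19 20 21 22 23
G :  0  1  0  1  2  3  2  3  0  1  0  1  2  3  2  3  0  1  0  1  2  3  2  3
G_A(23) = 3.
Stack B, S = {1, 2, 7}:
G(0) = 0
G(1) = mex{0} = 1
G(2) = mex{1,0} = 2
G(3) = mex{2,1} = 0
G(4) = mex{0,2} = 1
G(5) = mex{1,0} = 2
G(6) = mex{2,1} = 0
G(7) = mex{0,2,0} = 1
G(8) = mex{1,0,1} = 2
G(9) = mex{2,1,2} = 0
G(10) = mex{0,2,0} = 1
G(11) = mex{1,0,1} = 2
G(12) = mex{2,1,2} = 0
G(13) = mex{0,2,0} = 1
G(14) = mex{1,0,1} = 2
G(15) = mex{2,1,2} = 0
G(16) = mex{0,2,0} = 1
G(17) = mex{1,0,1} = 2
G(18) = mex{2,1,2} = 0
G(19) = mex{0,2,0} = 1
G(20) = mex{1,0,1} = 2
G(21) = mex{2,1,2} = 0
G(22) = mex{0,2,0} = 1
G(23) = mex{1,0,1} = 2
G(24) = mex{2,1,2} = 0
G(25) = mex{0,2,0} = 1
G(26) = mex{1,0,1} = 2
G_B(26) = 2.
Combined Grundy value = 3 ⊕ 2 = 1.

1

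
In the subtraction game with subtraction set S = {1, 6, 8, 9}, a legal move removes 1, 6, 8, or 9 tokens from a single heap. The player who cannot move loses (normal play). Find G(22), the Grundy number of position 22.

G(0) = 0
G(1) = mex{0} = 1
G(2) = mex{1} = 0
G(3) = mex{0} = 1
G(4) = mex{1} = 0
G(5) = mex{0} = 1
G(6) = mex{1,0} = 2
G(7) = mex{2,1} = 0
G(8) = mex{0,0,0} = 1
G(9) = mex{1,1,1,0} = 2
G(10) = mex{2,0,0,1} = 3
G(11) = mex{3,1,1,0} = 2
G(12) = mex{2,2,0,1} = 3
G(13) = mex{3,0,1,0} = 2
G(14) = mex{2,1,2,1} = 0
G(15) = mex{0,2,0,2} = 1
G(16) = mex{1,3,1,0} = 2
G(17) = mex{2,2,2,1} = 0
G(18) = mex{0,3,3,2} = 1
G(19) = mex{1,2,2,3} = 0
G(20) = mex{0,0,3,2} = 1
G(21) = mex{1,1,2,3} = 0
G(22) = mex{0,2,0,2} = 1

1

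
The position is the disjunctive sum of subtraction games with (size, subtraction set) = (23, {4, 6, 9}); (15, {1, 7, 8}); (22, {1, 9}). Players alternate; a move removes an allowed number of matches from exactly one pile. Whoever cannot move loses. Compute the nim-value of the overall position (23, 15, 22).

2

Pile A, S = {4, 6, 9}:
G(0) = 0
G(1) = mex{} = 0
G(2) = mex{} = 0
G(3) = mex{} = 0
G(4) = mex{0} = 1
G(5) = mex{0} = 1
G(6) = mex{0,0} = 1
G(7) = mex{0,0} = 1
G(8) = mex{1,0} = 2
G(9) = mex{1,0,0} = 2
G(10) = mex{1,1,0} = 2
G(11) = mex{1,1,0} = 2
G(12) = mex{2,1,0} = 3
G(13) = mex{2,1,1} = 0
G(14) = mex{2,2,1} = 0
G(15) = mex{2,2,1} = 0
G(16) = mex{3,2,1} = 0
G(17) = mex{0,2,2} = 1
G(18) = mex{0,3,2} = 1
G(19) = mex{0,0,2} = 1
G(20) = mex{0,0,2} = 1
G(21) = mex{1,0,3} = 2
G(22) = mex{1,0,0} = 2
G(23) = mex{1,1,0} = 2
G_A(23) = 2.
Pile B, S = {1, 7, 8}:
G(0) = 0
G(1) = mex{0} = 1
G(2) = mex{1} = 0
G(3) = mex{0} = 1
G(4) = mex{1} = 0
G(5) = mex{0} = 1
G(6) = mex{1} = 0
G(7) = mex{0,0} = 1
G(8) = mex{1,1,0} = 2
G(9) = mex{2,0,1} = 3
G(10) = mex{3,1,0} = 2
G(11) = mex{2,0,1} = 3
G(12) = mex{3,1,0} = 2
G(13) = mex{2,0,1} = 3
G(14) = mex{3,1,0} = 2
G(15) = mex{2,2,1} = 0
G_B(15) = 0.
Pile C, S = {1, 9}:
n :  0  1  2  3  4  5  6  7  8  9 10 11 12 13 14 15 16 17 18 19 20 21 22
G :  0  1  0  1  0  1  0  1  0  1  0  1  0  1  0  1  0  1  0  1  0  1  0
G_C(22) = 0.
Combined Grundy value = 2 ⊕ 0 ⊕ 0 = 2.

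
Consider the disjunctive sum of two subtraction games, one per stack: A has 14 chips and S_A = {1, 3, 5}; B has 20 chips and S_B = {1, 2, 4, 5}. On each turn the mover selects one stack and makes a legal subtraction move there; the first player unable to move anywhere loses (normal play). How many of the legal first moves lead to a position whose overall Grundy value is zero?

Stack A, S = {1, 3, 5}:
n :  0  1  2  3  4  5  6  7  8  9 10 11 12 13 14
G :  0  1  0  1  0  1  0  1  0  1  0  1  0  1  0
G_A(14) = 0.
Stack B, S = {1, 2, 4, 5}:
n :  0  1  2  3  4  5  6  7  8  9 10 11 12 13 14 15 16 17 18 19 20
G :  0  1  2  0  1  2  0  1  2  0  1  2  0  1  2  0  1  2  0  1  2
G_B(20) = 2.
Combined Grundy value = 0 ⊕ 2 = 2.
A winning move leaves total XOR = 0, i.e. changes one component's Grundy value g to g ⊕ X where X is the current total.
Stack A: need g' = 0⊕2 = 2. Options: 14−1→G=1, 14−3→G=1, 14−5→G=1. Hits: 0.
Stack B: need g' = 2⊕2 = 0. Options: 20−1→G=1, 20−2→G=0, 20−4→G=1, 20−5→G=0. Hits: 2.

2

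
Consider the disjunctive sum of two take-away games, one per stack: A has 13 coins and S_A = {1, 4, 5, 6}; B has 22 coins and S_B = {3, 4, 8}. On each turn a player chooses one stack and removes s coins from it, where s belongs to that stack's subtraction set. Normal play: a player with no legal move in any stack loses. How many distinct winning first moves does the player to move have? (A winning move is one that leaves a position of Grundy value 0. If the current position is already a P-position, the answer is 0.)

Stack A, S = {1, 4, 5, 6}:
G(0) = 0
G(1) = mex{0} = 1
G(2) = mex{1} = 0
G(3) = mex{0} = 1
G(4) = mex{1,0} = 2
G(5) = mex{2,1,0} = 3
G(6) = mex{3,0,1,0} = 2
G(7) = mex{2,1,0,1} = 3
G(8) = mex{3,2,1,0} = 4
G(9) = mex{4,3,2,1} = 0
G(10) = mex{0,2,3,2} = 1
G(11) = mex{1,3,2,3} = 0
G(12) = mex{0,4,3,2} = 1
G(13) = mex{1,0,4,3} = 2
G_A(13) = 2.
Stack B, S = {3, 4, 8}:
G(0) = 0
G(1) = mex{} = 0
G(2) = mex{} = 0
G(3) = mex{0} = 1
G(4) = mex{0,0} = 1
G(5) = mex{0,0} = 1
G(6) = mex{1,0} = 2
G(7) = mex{1,1} = 0
G(8) = mex{1,1,0} = 2
G(9) = mex{2,1,0} = 3
G(10) = mex{0,2,0} = 1
G(11) = mex{2,0,1} = 3
G(12) = mex{3,2,1} = 0
G(13) = mex{1,3,1} = 0
G(14) = mex{3,1,2} = 0
G(15) = mex{0,3,0} = 1
G(16) = mex{0,0,2} = 1
G(17) = mex{0,0,3} = 1
G(18) = mex{1,0,1} = 2
G(19) = mex{1,1,3} = 0
G(20) = mex{1,1,0} = 2
G(21) = mex{2,1,0} = 3
G(22) = mex{0,2,0} = 1
G_B(22) = 1.
Combined Grundy value = 2 ⊕ 1 = 3.
A winning move leaves total XOR = 0, i.e. changes one component's Grundy value g to g ⊕ X where X is the current total.
Stack A: need g' = 2⊕3 = 1. Options: 13−1→G=1, 13−4→G=0, 13−5→G=4, 13−6→G=3. Hits: 1.
Stack B: need g' = 1⊕3 = 2. Options: 22−3→G=0, 22−4→G=2, 22−8→G=0. Hits: 1.

2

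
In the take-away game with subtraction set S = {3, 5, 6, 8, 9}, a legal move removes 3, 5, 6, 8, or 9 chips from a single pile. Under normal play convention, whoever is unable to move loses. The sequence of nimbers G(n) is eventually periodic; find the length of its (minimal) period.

12

G(0) = 0
G(1) = mex{} = 0
G(2) = mex{} = 0
G(3) = mex{0} = 1
G(4) = mex{0} = 1
G(5) = mex{0,0} = 1
G(6) = mex{1,0,0} = 2
G(7) = mex{1,0,0} = 2
G(8) = mex{1,1,0,0} = 2
G(9) = mex{2,1,1,0,0} = 3
G(10) = mex{2,1,1,0,0} = 3
G(11) = mex{2,2,1,1,0} = 3
G(12) = mex{3,2,2,1,1} = 0
G(13) = mex{3,2,2,1,1} = 0
G(14) = mex{3,3,2,2,1} = 0
G(15) = mex{0,3,3,2,2} = 1
G(16) = mex{0,3,3,2,2} = 1
G(17) = mex{0,0,3,3,2} = 1
G(18) = mex{1,0,0,3,3} = 2
G(19) = mex{1,0,0,3,3} = 2
G(20) = mex{1,1,0,0,3} = 2
G(21) = mex{2,1,1,0,0} = 3
G(22) = mex{2,1,1,0,0} = 3
G(23) = mex{2,2,1,1,0} = 3
G(24) = mex{3,2,2,1,1} = 0
G(25) = mex{3,2,2,1,1} = 0
G(n+12) = G(n) holds for n = 0,…,8 (a full window of length max(S) = 9), so the sequence is purely periodic with period 12.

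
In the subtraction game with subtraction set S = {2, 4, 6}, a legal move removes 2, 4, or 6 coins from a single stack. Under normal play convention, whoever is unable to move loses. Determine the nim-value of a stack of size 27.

1

G(0) = 0
G(1) = mex{} = 0
G(2) = mex{0} = 1
G(3) = mex{0} = 1
G(4) = mex{1,0} = 2
G(5) = mex{1,0} = 2
G(6) = mex{2,1,0} = 3
G(7) = mex{2,1,0} = 3
G(8) = mex{3,2,1} = 0
G(9) = mex{3,2,1} = 0
G(10) = mex{0,3,2} = 1
G(11) = mex{0,3,2} = 1
G(12) = mex{1,0,3} = 2
G(13) = mex{1,0,3} = 2
G(14) = mex{2,1,0} = 3
G(15) = mex{2,1,0} = 3
G(16) = mex{3,2,1} = 0
G(17) = mex{3,2,1} = 0
G(18) = mex{0,3,2} = 1
G(19) = mex{0,3,2} = 1
G(20) = mex{1,0,3} = 2
G(21) = mex{1,0,3} = 2
G(22) = mex{2,1,0} = 3
G(23) = mex{2,1,0} = 3
G(24) = mex{3,2,1} = 0
G(25) = mex{3,2,1} = 0
G(26) = mex{0,3,2} = 1
G(27) = mex{0,3,2} = 1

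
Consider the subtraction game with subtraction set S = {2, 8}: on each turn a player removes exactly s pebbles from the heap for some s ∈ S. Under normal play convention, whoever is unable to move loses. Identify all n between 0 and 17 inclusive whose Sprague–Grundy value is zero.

G(0) = 0
G(1) = mex{} = 0
G(2) = mex{0} = 1
G(3) = mex{0} = 1
G(4) = mex{1} = 0
G(5) = mex{1} = 0
G(6) = mex{0} = 1
G(7) = mex{0} = 1
G(8) = mex{1,0} = 2
G(9) = mex{1,0} = 2
G(10) = mex{2,1} = 0
G(11) = mex{2,1} = 0
G(12) = mex{0,0} = 1
G(13) = mex{0,0} = 1
G(14) = mex{1,1} = 0
G(15) = mex{1,1} = 0
G(16) = mex{0,2} = 1
G(17) = mex{0,2} = 1
P-positions are exactly the n with G(n) = 0.

0, 1, 4, 5, 10, 11, 14, 15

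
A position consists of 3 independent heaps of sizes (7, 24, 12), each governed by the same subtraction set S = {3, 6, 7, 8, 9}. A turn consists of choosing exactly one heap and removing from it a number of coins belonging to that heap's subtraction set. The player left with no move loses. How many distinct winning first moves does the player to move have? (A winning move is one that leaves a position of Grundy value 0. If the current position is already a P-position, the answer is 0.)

4

All heaps use S = {3, 6, 7, 8, 9}:
G(0) = 0
G(1) = mex{} = 0
G(2) = mex{} = 0
G(3) = mex{0} = 1
G(4) = mex{0} = 1
G(5) = mex{0} = 1
G(6) = mex{1,0} = 2
G(7) = mex{1,0,0} = 2
G(8) = mex{1,0,0,0} = 2
G(9) = mex{2,1,0,0,0} = 3
G(10) = mex{2,1,1,0,0} = 3
G(11) = mex{2,1,1,1,0} = 3
G(12) = mex{3,2,1,1,1} = 0
G(13) = mex{3,2,2,1,1} = 0
G(14) = mex{3,2,2,2,1} = 0
G(15) = mex{0,3,2,2,2} = 1
G(16) = mex{0,3,3,2,2} = 1
G(17) = mex{0,3,3,3,2} = 1
G(18) = mex{1,0,3,3,3} = 2
G(19) = mex{1,0,0,3,3} = 2
G(20) = mex{1,0,0,0,3} = 2
G(21) = mex{2,1,0,0,0} = 3
G(22) = mex{2,1,1,0,0} = 3
G(23) = mex{2,1,1,1,0} = 3
G(24) = mex{3,2,1,1,1} = 0
Heap A: G(7) = 2.
Heap B: G(24) = 0.
Heap C: G(12) = 0.
Combined Grundy value = 2 ⊕ 0 ⊕ 0 = 2.
A winning move leaves total XOR = 0, i.e. changes one component's Grundy value g to g ⊕ X where X is the current total.
Heap A: need g' = 2⊕2 = 0. Options: 7−3→G=1, 7−6→G=0, 7−7→G=0. Hits: 2.
Heap B: need g' = 0⊕2 = 2. Options: 24−3→G=3, 24−6→G=2, 24−7→G=1, 24−8→G=1, 24−9→G=1. Hits: 1.
Heap C: need g' = 0⊕2 = 2. Options: 12−3→G=3, 12−6→G=2, 12−7→G=1, 12−8→G=1, 12−9→G=1. Hits: 1.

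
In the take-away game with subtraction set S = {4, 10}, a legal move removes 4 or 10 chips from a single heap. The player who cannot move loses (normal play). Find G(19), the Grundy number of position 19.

1

G(0) = 0
G(1) = mex{} = 0
G(2) = mex{} = 0
G(3) = mex{} = 0
G(4) = mex{0} = 1
G(5) = mex{0} = 1
G(6) = mex{0} = 1
G(7) = mex{0} = 1
G(8) = mex{1} = 0
G(9) = mex{1} = 0
G(10) = mex{1,0} = 2
G(11) = mex{1,0} = 2
G(12) = mex{0,0} = 1
G(13) = mex{0,0} = 1
G(14) = mex{2,1} = 0
G(15) = mex{2,1} = 0
G(16) = mex{1,1} = 0
G(17) = mex{1,1} = 0
G(18) = mex{0,0} = 1
G(19) = mex{0,0} = 1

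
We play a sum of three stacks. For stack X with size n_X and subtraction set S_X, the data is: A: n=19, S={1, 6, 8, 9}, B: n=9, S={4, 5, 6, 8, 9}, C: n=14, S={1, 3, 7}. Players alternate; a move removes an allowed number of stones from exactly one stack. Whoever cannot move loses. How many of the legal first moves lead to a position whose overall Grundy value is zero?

5

Stack A, S = {1, 6, 8, 9}:
G(0) = 0
G(1) = mex{0} = 1
G(2) = mex{1} = 0
G(3) = mex{0} = 1
G(4) = mex{1} = 0
G(5) = mex{0} = 1
G(6) = mex{1,0} = 2
G(7) = mex{2,1} = 0
G(8) = mex{0,0,0} = 1
G(9) = mex{1,1,1,0} = 2
G(10) = mex{2,0,0,1} = 3
G(11) = mex{3,1,1,0} = 2
G(12) = mex{2,2,0,1} = 3
G(13) = mex{3,0,1,0} = 2
G(14) = mex{2,1,2,1} = 0
G(15) = mex{0,2,0,2} = 1
G(16) = mex{1,3,1,0} = 2
G(17) = mex{2,2,2,1} = 0
G(18) = mex{0,3,3,2} = 1
G(19) = mex{1,2,2,3} = 0
G_A(19) = 0.
Stack B, S = {4, 5, 6, 8, 9}:
n : 0 1 2 3 4 5 6 7 8 9
G : 0 0 0 0 1 1 1 1 2 2
G_B(9) = 2.
Stack C, S = {1, 3, 7}:
n :  0  1  2  3  4  5  6  7  8  9 10 11 12 13 14
G :  0  1  0  1  0  1  0  1  0  1  0  1  0  1  0
G_C(14) = 0.
Combined Grundy value = 0 ⊕ 2 ⊕ 0 = 2.
A winning move leaves total XOR = 0, i.e. changes one component's Grundy value g to g ⊕ X where X is the current total.
Stack A: need g' = 0⊕2 = 2. Options: 19−1→G=1, 19−6→G=2, 19−8→G=2, 19−9→G=3. Hits: 2.
Stack B: need g' = 2⊕2 = 0. Options: 9−4→G=1, 9−5→G=1, 9−6→G=0, 9−8→G=0, 9−9→G=0. Hits: 3.
Stack C: need g' = 0⊕2 = 2. Options: 14−1→G=1, 14−3→G=1, 14−7→G=1. Hits: 0.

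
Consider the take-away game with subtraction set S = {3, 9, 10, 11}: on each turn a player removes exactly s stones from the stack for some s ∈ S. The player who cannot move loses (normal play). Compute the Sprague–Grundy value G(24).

1

n :  0  1  2  3  4  5  6  7  8  9 10 11 12 13 14 15 16 17 18 19 20 21 22 23 24
G :  0  0  0  1  1  1  0  0  0  1  1  1  2  2  0  3  3  1  2  2  0  0  0  1  1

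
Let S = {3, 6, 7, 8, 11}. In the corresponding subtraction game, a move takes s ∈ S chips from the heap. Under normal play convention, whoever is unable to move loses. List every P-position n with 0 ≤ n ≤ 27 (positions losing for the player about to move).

0, 1, 2, 14, 15, 16

G(0) = 0
G(1) = mex{} = 0
G(2) = mex{} = 0
G(3) = mex{0} = 1
G(4) = mex{0} = 1
G(5) = mex{0} = 1
G(6) = mex{1,0} = 2
G(7) = mex{1,0,0} = 2
G(8) = mex{1,0,0,0} = 2
G(9) = mex{2,1,0,0} = 3
G(10) = mex{2,1,1,0} = 3
G(11) = mex{2,1,1,1,0} = 3
G(12) = mex{3,2,1,1,0} = 4
G(13) = mex{3,2,2,1,0} = 4
G(14) = mex{3,2,2,2,1} = 0
G(15) = mex{4,3,2,2,1} = 0
G(16) = mex{4,3,3,2,1} = 0
G(17) = mex{0,3,3,3,2} = 1
G(18) = mex{0,4,3,3,2} = 1
G(19) = mex{0,4,4,3,2} = 1
G(20) = mex{1,0,4,4,3} = 2
G(21) = mex{1,0,0,4,3} = 2
G(22) = mex{1,0,0,0,3} = 2
G(23) = mex{2,1,0,0,4} = 3
G(24) = mex{2,1,1,0,4} = 3
G(25) = mex{2,1,1,1,0} = 3
G(26) = mex{3,2,1,1,0} = 4
G(27) = mex{3,2,2,1,0} = 4
P-positions are exactly the n with G(n) = 0.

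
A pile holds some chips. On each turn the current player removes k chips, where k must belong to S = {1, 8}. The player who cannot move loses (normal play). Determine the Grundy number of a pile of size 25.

n :  0  1  2  3  4  5  6  7  8  9 10 11 12 13 14 15 16 17 18 19 20 21 22 23 24 25
G :  0  1  0  1  0  1  0  1  2  0  1  0  1  0  1  0  1  2  0  1  0  1  0  1  0  1

1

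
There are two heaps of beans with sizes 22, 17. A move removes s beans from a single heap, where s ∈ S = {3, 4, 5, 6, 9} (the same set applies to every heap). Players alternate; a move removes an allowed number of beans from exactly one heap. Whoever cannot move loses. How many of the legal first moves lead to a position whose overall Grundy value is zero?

3

All heaps use S = {3, 4, 5, 6, 9}:
n :  0  1  2  3  4  5  6  7  8  9 10 11 12 13 14 15 16 17 18 19 20 21 22
G :  0  0  0  1  1  1  2  2  2  3  3  3  0  0  0  1  1  1  2  2  2  3  3
Heap A: G(22) = 3.
Heap B: G(17) = 1.
Combined Grundy value = 3 ⊕ 1 = 2.
A winning move leaves total XOR = 0, i.e. changes one component's Grundy value g to g ⊕ X where X is the current total.
Heap A: need g' = 3⊕2 = 1. Options: 22−3→G=2, 22−4→G=2, 22−5→G=1, 22−6→G=1, 22−9→G=0. Hits: 2.
Heap B: need g' = 1⊕2 = 3. Options: 17−3→G=0, 17−4→G=0, 17−5→G=0, 17−6→G=3, 17−9→G=2. Hits: 1.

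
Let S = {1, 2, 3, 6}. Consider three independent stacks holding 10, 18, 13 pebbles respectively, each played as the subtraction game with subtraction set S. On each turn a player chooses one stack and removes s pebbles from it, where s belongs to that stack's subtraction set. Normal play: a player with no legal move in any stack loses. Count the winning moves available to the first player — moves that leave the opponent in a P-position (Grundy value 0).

All stacks use S = {1, 2, 3, 6}:
n :  0  1  2  3  4  5  6  7  8  9 10 11 12 13 14 15 16 17 18
G :  0  1  2  3  0  1  2  3  0  1  2  3  0  1  2  3  0  1  2
Stack A: G(10) = 2.
Stack B: G(18) = 2.
Stack C: G(13) = 1.
Combined Grundy value = 2 ⊕ 2 ⊕ 1 = 1.
A winning move leaves total XOR = 0, i.e. changes one component's Grundy value g to g ⊕ X where X is the current total.
Stack A: need g' = 2⊕1 = 3. Options: 10−1→G=1, 10−2→G=0, 10−3→G=3, 10−6→G=0. Hits: 1.
Stack B: need g' = 2⊕1 = 3. Options: 18−1→G=1, 18−2→G=0, 18−3→G=3, 18−6→G=0. Hits: 1.
Stack C: need g' = 1⊕1 = 0. Options: 13−1→G=0, 13−2→G=3, 13−3→G=2, 13−6→G=3. Hits: 1.

3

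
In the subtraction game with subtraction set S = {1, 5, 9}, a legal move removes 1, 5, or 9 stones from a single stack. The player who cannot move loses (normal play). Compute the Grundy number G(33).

G(0) = 0
G(1) = mex{0} = 1
G(2) = mex{1} = 0
G(3) = mex{0} = 1
G(4) = mex{1} = 0
G(5) = mex{0,0} = 1
G(6) = mex{1,1} = 0
G(7) = mex{0,0} = 1
G(8) = mex{1,1} = 0
G(9) = mex{0,0,0} = 1
G(10) = mex{1,1,1} = 0
G(11) = mex{0,0,0} = 1
G(12) = mex{1,1,1} = 0
G(13) = mex{0,0,0} = 1
G(14) = mex{1,1,1} = 0
G(15) = mex{0,0,0} = 1
G(16) = mex{1,1,1} = 0
G(17) = mex{0,0,0} = 1
G(18) = mex{1,1,1} = 0
G(19) = mex{0,0,0} = 1
G(20) = mex{1,1,1} = 0
G(21) = mex{0,0,0} = 1
G(22) = mex{1,1,1} = 0
G(23) = mex{0,0,0} = 1
G(24) = mex{1,1,1} = 0
G(25) = mex{0,0,0} = 1
G(26) = mex{1,1,1} = 0
G(27) = mex{0,0,0} = 1
G(28) = mex{1,1,1} = 0
G(29) = mex{0,0,0} = 1
G(30) = mex{1,1,1} = 0
G(31) = mex{0,0,0} = 1
G(32) = mex{1,1,1} = 0
G(33) = mex{0,0,0} = 1

1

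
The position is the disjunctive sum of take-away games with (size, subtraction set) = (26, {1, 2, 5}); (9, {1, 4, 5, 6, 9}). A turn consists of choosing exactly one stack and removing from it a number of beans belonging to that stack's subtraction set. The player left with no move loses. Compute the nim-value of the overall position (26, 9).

7

Stack A, S = {1, 2, 5}:
G(0) = 0
G(1) = mex{0} = 1
G(2) = mex{1,0} = 2
G(3) = mex{2,1} = 0
G(4) = mex{0,2} = 1
G(5) = mex{1,0,0} = 2
G(6) = mex{2,1,1} = 0
G(7) = mex{0,2,2} = 1
G(8) = mex{1,0,0} = 2
G(9) = mex{2,1,1} = 0
G(10) = mex{0,2,2} = 1
G(11) = mex{1,0,0} = 2
G(12) = mex{2,1,1} = 0
G(13) = mex{0,2,2} = 1
G(14) = mex{1,0,0} = 2
G(15) = mex{2,1,1} = 0
G(16) = mex{0,2,2} = 1
G(17) = mex{1,0,0} = 2
G(18) = mex{2,1,1} = 0
G(19) = mex{0,2,2} = 1
G(20) = mex{1,0,0} = 2
G(21) = mex{2,1,1} = 0
G(22) = mex{0,2,2} = 1
G(23) = mex{1,0,0} = 2
G(24) = mex{2,1,1} = 0
G(25) = mex{0,2,2} = 1
G(26) = mex{1,0,0} = 2
G_A(26) = 2.
Stack B, S = {1, 4, 5, 6, 9}:
G(0) = 0
G(1) = mex{0} = 1
G(2) = mex{1} = 0
G(3) = mex{0} = 1
G(4) = mex{1,0} = 2
G(5) = mex{2,1,0} = 3
G(6) = mex{3,0,1,0} = 2
G(7) = mex{2,1,0,1} = 3
G(8) = mex{3,2,1,0} = 4
G(9) = mex{4,3,2,1,0} = 5
G_B(9) = 5.
Combined Grundy value = 2 ⊕ 5 = 7.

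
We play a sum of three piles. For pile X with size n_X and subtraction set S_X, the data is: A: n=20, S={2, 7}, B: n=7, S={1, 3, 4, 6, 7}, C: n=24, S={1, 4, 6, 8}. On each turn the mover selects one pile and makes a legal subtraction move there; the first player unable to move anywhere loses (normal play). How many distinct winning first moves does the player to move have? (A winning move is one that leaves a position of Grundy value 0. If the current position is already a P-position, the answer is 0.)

Pile A, S = {2, 7}:
n :  0  1  2  3  4  5  6  7  8  9 10 11 12 13 14 15 16 17 18 19 20
G :  0  0  1  1  0  0  1  1  2  0  0  1  1  0  0  1  1  2  0  0  1
G_A(20) = 1.
Pile B, S = {1, 3, 4, 6, 7}:
G(0) = 0
G(1) = mex{0} = 1
G(2) = mex{1} = 0
G(3) = mex{0,0} = 1
G(4) = mex{1,1,0} = 2
G(5) = mex{2,0,1} = 3
G(6) = mex{3,1,0,0} = 2
G(7) = mex{2,2,1,1,0} = 3
G_B(7) = 3.
Pile C, S = {1, 4, 6, 8}:
G(0) = 0
G(1) = mex{0} = 1
G(2) = mex{1} = 0
G(3) = mex{0} = 1
G(4) = mex{1,0} = 2
G(5) = mex{2,1} = 0
G(6) = mex{0,0,0} = 1
G(7) = mex{1,1,1} = 0
G(8) = mex{0,2,0,0} = 1
G(9) = mex{1,0,1,1} = 2
G(10) = mex{2,1,2,0} = 3
G(11) = mex{3,0,0,1} = 2
G(12) = mex{2,1,1,2} = 0
G(13) = mex{0,2,0,0} = 1
G(14) = mex{1,3,1,1} = 0
G(15) = mex{0,2,2,0} = 1
G(16) = mex{1,0,3,1} = 2
G(17) = mex{2,1,2,2} = 0
G(18) = mex{0,0,0,3} = 1
G(19) = mex{1,1,1,2} = 0
G(20) = mex{0,2,0,0} = 1
G(21) = mex{1,0,1,1} = 2
G(22) = mex{2,1,2,0} = 3
G(23) = mex{3,0,0,1} = 2
G(24) = mex{2,1,1,2} = 0
G_C(24) = 0.
Combined Grundy value = 1 ⊕ 3 ⊕ 0 = 2.
A winning move leaves total XOR = 0, i.e. changes one component's Grundy value g to g ⊕ X where X is the current total.
Pile A: need g' = 1⊕2 = 3. Options: 20−2→G=0, 20−7→G=0. Hits: 0.
Pile B: need g' = 3⊕2 = 1. Options: 7−1→G=2, 7−3→G=2, 7−4→G=1, 7−6→G=1, 7−7→G=0. Hits: 2.
Pile C: need g' = 0⊕2 = 2. Options: 24−1→G=2, 24−4→G=1, 24−6→G=1, 24−8→G=2. Hits: 2.

4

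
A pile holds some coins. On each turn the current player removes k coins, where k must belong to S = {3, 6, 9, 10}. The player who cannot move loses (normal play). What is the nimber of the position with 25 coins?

G(0) = 0
G(1) = mex{} = 0
G(2) = mex{} = 0
G(3) = mex{0} = 1
G(4) = mex{0} = 1
G(5) = mex{0} = 1
G(6) = mex{1,0} = 2
G(7) = mex{1,0} = 2
G(8) = mex{1,0} = 2
G(9) = mex{2,1,0} = 3
G(10) = mex{2,1,0,0} = 3
G(11) = mex{2,1,0,0} = 3
G(12) = mex{3,2,1,0} = 4
G(13) = mex{3,2,1,1} = 0
G(14) = mex{3,2,1,1} = 0
G(15) = mex{4,3,2,1} = 0
G(16) = mex{0,3,2,2} = 1
G(17) = mex{0,3,2,2} = 1
G(18) = mex{0,4,3,2} = 1
G(19) = mex{1,0,3,3} = 2
G(20) = mex{1,0,3,3} = 2
G(21) = mex{1,0,4,3} = 2
G(22) = mex{2,1,0,4} = 3
G(23) = mex{2,1,0,0} = 3
G(24) = mex{2,1,0,0} = 3
G(25) = mex{3,2,1,0} = 4

4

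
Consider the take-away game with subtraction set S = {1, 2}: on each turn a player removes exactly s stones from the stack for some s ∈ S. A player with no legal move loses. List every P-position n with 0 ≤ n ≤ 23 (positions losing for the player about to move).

0, 3, 6, 9, 12, 15, 18, 21

G(0) = 0
G(1) = mex{0} = 1
G(2) = mex{1,0} = 2
G(3) = mex{2,1} = 0
G(4) = mex{0,2} = 1
G(5) = mex{1,0} = 2
G(6) = mex{2,1} = 0
G(7) = mex{0,2} = 1
G(8) = mex{1,0} = 2
G(9) = mex{2,1} = 0
G(10) = mex{0,2} = 1
G(11) = mex{1,0} = 2
G(12) = mex{2,1} = 0
G(13) = mex{0,2} = 1
G(14) = mex{1,0} = 2
G(15) = mex{2,1} = 0
G(16) = mex{0,2} = 1
G(17) = mex{1,0} = 2
G(18) = mex{2,1} = 0
G(19) = mex{0,2} = 1
G(20) = mex{1,0} = 2
G(21) = mex{2,1} = 0
G(22) = mex{0,2} = 1
G(23) = mex{1,0} = 2
P-positions are exactly the n with G(n) = 0.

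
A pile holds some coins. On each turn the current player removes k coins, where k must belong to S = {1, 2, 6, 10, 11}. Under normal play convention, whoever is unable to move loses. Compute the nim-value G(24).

n :  0  1  2  3  4  5  6  7  8  9 10 11 12 13 14 15 16 17 18 19 20 21 22 23 24
G :  0  1  2  0  1  2  3  0  1  2  3  4  0  1  2  0  1  2  3  0  1  2  3  4  0

0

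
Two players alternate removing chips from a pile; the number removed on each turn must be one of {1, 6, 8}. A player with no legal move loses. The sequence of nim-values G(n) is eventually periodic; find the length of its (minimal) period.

7

n :  0  1  2  3  4  5  6  7  8  9 10 11 12 13 14 15 16
G :  0  1  0  1  0  1  2  0  1  0  1  0  1  2  0  1  0
G(n+7) = G(n) holds for n = 0,…,7 (a full window of length max(S) = 8), so the sequence is purely periodic with period 7.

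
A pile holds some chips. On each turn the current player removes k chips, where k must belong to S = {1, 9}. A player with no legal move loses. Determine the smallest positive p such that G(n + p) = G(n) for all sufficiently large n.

2

G(0) = 0
G(1) = mex{0} = 1
G(2) = mex{1} = 0
G(3) = mex{0} = 1
G(4) = mex{1} = 0
G(5) = mex{0} = 1
G(6) = mex{1} = 0
G(7) = mex{0} = 1
G(8) = mex{1} = 0
G(9) = mex{0,0} = 1
G(10) = mex{1,1} = 0
G(11) = mex{0,0} = 1
G(12) = mex{1,1} = 0
G(13) = mex{0,0} = 1
G(14) = mex{1,1} = 0
G(n+2) = G(n) holds for n = 0,…,8 (a full window of length max(S) = 9), so the sequence is purely periodic with period 2.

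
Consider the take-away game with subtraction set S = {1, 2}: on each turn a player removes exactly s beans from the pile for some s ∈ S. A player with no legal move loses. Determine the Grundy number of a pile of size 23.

n :  0  1  2  3  4  5  6  7  8  9 10 11 12 13 14 15 16 17 18 19 20 21 22 23
G :  0  1  2  0  1  2  0  1  2  0  1  2  0  1  2  0  1  2  0  1  2  0  1  2

2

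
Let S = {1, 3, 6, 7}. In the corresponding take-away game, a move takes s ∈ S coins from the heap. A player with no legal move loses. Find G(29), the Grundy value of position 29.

1

G(0) = 0
G(1) = mex{0} = 1
G(2) = mex{1} = 0
G(3) = mex{0,0} = 1
G(4) = mex{1,1} = 0
G(5) = mex{0,0} = 1
G(6) = mex{1,1,0} = 2
G(7) = mex{2,0,1,0} = 3
G(8) = mex{3,1,0,1} = 2
G(9) = mex{2,2,1,0} = 3
G(10) = mex{3,3,0,1} = 2
G(11) = mex{2,2,1,0} = 3
G(12) = mex{3,3,2,1} = 0
G(13) = mex{0,2,3,2} = 1
G(14) = mex{1,3,2,3} = 0
G(15) = mex{0,0,3,2} = 1
G(16) = mex{1,1,2,3} = 0
G(17) = mex{0,0,3,2} = 1
G(18) = mex{1,1,0,3} = 2
G(19) = mex{2,0,1,0} = 3
G(20) = mex{3,1,0,1} = 2
G(21) = mex{2,2,1,0} = 3
G(22) = mex{3,3,0,1} = 2
G(23) = mex{2,2,1,0} = 3
G(24) = mex{3,3,2,1} = 0
G(25) = mex{0,2,3,2} = 1
G(26) = mex{1,3,2,3} = 0
G(27) = mex{0,0,3,2} = 1
G(28) = mex{1,1,2,3} = 0
G(29) = mex{0,0,3,2} = 1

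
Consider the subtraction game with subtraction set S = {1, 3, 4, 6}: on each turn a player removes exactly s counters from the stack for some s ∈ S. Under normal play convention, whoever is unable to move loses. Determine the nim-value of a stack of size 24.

n :  0  1  2  3  4  5  6  7  8  9 10 11 12 13 14 15 16 17 18 19 20 21 22 23 24
G :  0  1  0  1  2  3  2  0  1  0  1  2  3  2  0  1  0  1  2  3  2  0  1  0  1

1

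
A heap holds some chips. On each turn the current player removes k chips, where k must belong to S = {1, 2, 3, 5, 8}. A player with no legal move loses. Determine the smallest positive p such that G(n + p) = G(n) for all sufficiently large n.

G(0) = 0
G(1) = mex{0} = 1
G(2) = mex{1,0} = 2
G(3) = mex{2,1,0} = 3
G(4) = mex{3,2,1} = 0
G(5) = mex{0,3,2,0} = 1
G(6) = mex{1,0,3,1} = 2
G(7) = mex{2,1,0,2} = 3
G(8) = mex{3,2,1,3,0} = 4
G(9) = mex{4,3,2,0,1} = 5
G(10) = mex{5,4,3,1,2} = 0
G(11) = mex{0,5,4,2,3} = 1
G(12) = mex{1,0,5,3,0} = 2
G(13) = mex{2,1,0,4,1} = 3
G(14) = mex{3,2,1,5,2} = 0
G(15) = mex{0,3,2,0,3} = 1
G(16) = mex{1,0,3,1,4} = 2
G(17) = mex{2,1,0,2,5} = 3
G(18) = mex{3,2,1,3,0} = 4
G(19) = mex{4,3,2,0,1} = 5
G(20) = mex{5,4,3,1,2} = 0
G(21) = mex{0,5,4,2,3} = 1
G(n+10) = G(n) holds for n = 0,…,7 (a full window of length max(S) = 8), so the sequence is purely periodic with period 10.

10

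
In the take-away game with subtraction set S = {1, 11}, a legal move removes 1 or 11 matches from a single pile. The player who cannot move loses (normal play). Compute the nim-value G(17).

G(0) = 0
G(1) = mex{0} = 1
G(2) = mex{1} = 0
G(3) = mex{0} = 1
G(4) = mex{1} = 0
G(5) = mex{0} = 1
G(6) = mex{1} = 0
G(7) = mex{0} = 1
G(8) = mex{1} = 0
G(9) = mex{0} = 1
G(10) = mex{1} = 0
G(11) = mex{0,0} = 1
G(12) = mex{1,1} = 0
G(13) = mex{0,0} = 1
G(14) = mex{1,1} = 0
G(15) = mex{0,0} = 1
G(16) = mex{1,1} = 0
G(17) = mex{0,0} = 1

1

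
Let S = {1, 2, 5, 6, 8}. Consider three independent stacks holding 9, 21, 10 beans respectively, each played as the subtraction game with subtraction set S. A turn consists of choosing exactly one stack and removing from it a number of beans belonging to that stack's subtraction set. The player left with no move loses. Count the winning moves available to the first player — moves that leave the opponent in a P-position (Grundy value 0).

7

All stacks use S = {1, 2, 5, 6, 8}:
G(0) = 0
G(1) = mex{0} = 1
G(2) = mex{1,0} = 2
G(3) = mex{2,1} = 0
G(4) = mex{0,2} = 1
G(5) = mex{1,0,0} = 2
G(6) = mex{2,1,1,0} = 3
G(7) = mex{3,2,2,1} = 0
G(8) = mex{0,3,0,2,0} = 1
G(9) = mex{1,0,1,0,1} = 2
G(10) = mex{2,1,2,1,2} = 0
G(11) = mex{0,2,3,2,0} = 1
G(12) = mex{1,0,0,3,1} = 2
G(13) = mex{2,1,1,0,2} = 3
G(14) = mex{3,2,2,1,3} = 0
G(15) = mex{0,3,0,2,0} = 1
G(16) = mex{1,0,1,0,1} = 2
G(17) = mex{2,1,2,1,2} = 0
G(18) = mex{0,2,3,2,0} = 1
G(19) = mex{1,0,0,3,1} = 2
G(20) = mex{2,1,1,0,2} = 3
G(21) = mex{3,2,2,1,3} = 0
Stack A: G(9) = 2.
Stack B: G(21) = 0.
Stack C: G(10) = 0.
Combined Grundy value = 2 ⊕ 0 ⊕ 0 = 2.
A winning move leaves total XOR = 0, i.e. changes one component's Grundy value g to g ⊕ X where X is the current total.
Stack A: need g' = 2⊕2 = 0. Options: 9−1→G=1, 9−2→G=0, 9−5→G=1, 9−6→G=0, 9−8→G=1. Hits: 2.
Stack B: need g' = 0⊕2 = 2. Options: 21−1→G=3, 21−2→G=2, 21−5→G=2, 21−6→G=1, 21−8→G=3. Hits: 2.
Stack C: need g' = 0⊕2 = 2. Options: 10−1→G=2, 10−2→G=1, 10−5→G=2, 10−6→G=1, 10−8→G=2. Hits: 3.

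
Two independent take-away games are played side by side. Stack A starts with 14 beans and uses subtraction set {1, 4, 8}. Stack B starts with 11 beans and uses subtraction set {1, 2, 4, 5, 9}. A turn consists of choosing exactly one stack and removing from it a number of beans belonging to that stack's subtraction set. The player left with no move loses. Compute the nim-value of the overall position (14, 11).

5

Stack A, S = {1, 4, 8}:
n :  0  1  2  3  4  5  6  7  8  9 10 11 12 13 14
G :  0  1  0  1  2  0  1  0  1  2  3  2  0  1  0
G_A(14) = 0.
Stack B, S = {1, 2, 4, 5, 9}:
G(0) = 0
G(1) = mex{0} = 1
G(2) = mex{1,0} = 2
G(3) = mex{2,1} = 0
G(4) = mex{0,2,0} = 1
G(5) = mex{1,0,1,0} = 2
G(6) = mex{2,1,2,1} = 0
G(7) = mex{0,2,0,2} = 1
G(8) = mex{1,0,1,0} = 2
G(9) = mex{2,1,2,1,0} = 3
G(10) = mex{3,2,0,2,1} = 4
G(11) = mex{4,3,1,0,2} = 5
G_B(11) = 5.
Combined Grundy value = 0 ⊕ 5 = 5.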